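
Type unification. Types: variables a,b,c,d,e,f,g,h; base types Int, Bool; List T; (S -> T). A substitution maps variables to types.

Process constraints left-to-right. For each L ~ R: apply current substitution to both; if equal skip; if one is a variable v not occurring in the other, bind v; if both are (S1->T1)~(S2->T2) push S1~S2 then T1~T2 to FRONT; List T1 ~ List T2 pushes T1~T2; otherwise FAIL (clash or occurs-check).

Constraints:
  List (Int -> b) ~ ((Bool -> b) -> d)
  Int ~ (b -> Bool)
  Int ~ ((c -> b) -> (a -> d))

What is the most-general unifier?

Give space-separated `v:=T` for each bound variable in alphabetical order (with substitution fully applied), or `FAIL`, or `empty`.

step 1: unify List (Int -> b) ~ ((Bool -> b) -> d)  [subst: {-} | 2 pending]
  clash: List (Int -> b) vs ((Bool -> b) -> d)

Answer: FAIL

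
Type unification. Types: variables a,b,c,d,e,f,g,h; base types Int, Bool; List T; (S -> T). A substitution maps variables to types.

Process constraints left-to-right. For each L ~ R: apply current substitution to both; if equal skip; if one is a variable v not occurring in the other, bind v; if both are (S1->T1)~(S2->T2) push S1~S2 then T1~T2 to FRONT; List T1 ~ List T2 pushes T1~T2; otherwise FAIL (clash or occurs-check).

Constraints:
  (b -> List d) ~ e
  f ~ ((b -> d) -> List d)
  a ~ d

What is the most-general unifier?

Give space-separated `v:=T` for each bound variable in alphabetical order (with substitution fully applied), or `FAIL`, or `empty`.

Answer: a:=d e:=(b -> List d) f:=((b -> d) -> List d)

Derivation:
step 1: unify (b -> List d) ~ e  [subst: {-} | 2 pending]
  bind e := (b -> List d)
step 2: unify f ~ ((b -> d) -> List d)  [subst: {e:=(b -> List d)} | 1 pending]
  bind f := ((b -> d) -> List d)
step 3: unify a ~ d  [subst: {e:=(b -> List d), f:=((b -> d) -> List d)} | 0 pending]
  bind a := d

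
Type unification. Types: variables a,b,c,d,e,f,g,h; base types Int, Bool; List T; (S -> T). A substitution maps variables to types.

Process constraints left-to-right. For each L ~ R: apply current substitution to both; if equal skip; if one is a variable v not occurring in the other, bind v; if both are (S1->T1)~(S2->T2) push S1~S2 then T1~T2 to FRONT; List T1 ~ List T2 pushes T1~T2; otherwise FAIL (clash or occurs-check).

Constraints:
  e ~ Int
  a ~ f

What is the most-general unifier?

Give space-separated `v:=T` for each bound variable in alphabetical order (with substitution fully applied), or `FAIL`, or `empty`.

Answer: a:=f e:=Int

Derivation:
step 1: unify e ~ Int  [subst: {-} | 1 pending]
  bind e := Int
step 2: unify a ~ f  [subst: {e:=Int} | 0 pending]
  bind a := f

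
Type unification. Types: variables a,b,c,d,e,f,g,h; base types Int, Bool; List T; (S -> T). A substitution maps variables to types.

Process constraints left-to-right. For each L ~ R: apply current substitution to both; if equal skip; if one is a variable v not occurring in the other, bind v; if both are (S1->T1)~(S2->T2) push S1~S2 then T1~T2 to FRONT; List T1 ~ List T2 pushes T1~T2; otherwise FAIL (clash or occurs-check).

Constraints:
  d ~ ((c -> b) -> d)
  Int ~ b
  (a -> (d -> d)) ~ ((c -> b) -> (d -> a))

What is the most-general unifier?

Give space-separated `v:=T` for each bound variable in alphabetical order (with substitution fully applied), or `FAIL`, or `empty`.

step 1: unify d ~ ((c -> b) -> d)  [subst: {-} | 2 pending]
  occurs-check fail: d in ((c -> b) -> d)

Answer: FAIL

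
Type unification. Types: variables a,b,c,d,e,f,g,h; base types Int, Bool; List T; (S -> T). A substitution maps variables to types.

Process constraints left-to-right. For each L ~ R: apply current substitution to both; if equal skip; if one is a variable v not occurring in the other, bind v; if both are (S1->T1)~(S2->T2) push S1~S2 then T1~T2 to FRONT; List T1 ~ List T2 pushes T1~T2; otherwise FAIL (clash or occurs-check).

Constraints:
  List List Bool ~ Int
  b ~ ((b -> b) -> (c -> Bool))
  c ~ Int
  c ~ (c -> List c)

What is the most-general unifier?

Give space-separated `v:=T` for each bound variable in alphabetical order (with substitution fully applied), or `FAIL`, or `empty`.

Answer: FAIL

Derivation:
step 1: unify List List Bool ~ Int  [subst: {-} | 3 pending]
  clash: List List Bool vs Int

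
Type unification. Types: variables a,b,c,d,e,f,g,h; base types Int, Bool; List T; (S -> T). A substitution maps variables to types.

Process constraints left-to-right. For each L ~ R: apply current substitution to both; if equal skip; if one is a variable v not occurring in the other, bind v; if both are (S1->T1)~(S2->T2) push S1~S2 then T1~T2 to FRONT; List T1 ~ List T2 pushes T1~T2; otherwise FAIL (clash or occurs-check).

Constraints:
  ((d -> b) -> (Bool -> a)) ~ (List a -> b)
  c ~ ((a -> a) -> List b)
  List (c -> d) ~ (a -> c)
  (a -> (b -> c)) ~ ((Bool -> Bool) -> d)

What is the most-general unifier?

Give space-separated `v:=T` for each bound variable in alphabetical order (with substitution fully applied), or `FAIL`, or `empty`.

step 1: unify ((d -> b) -> (Bool -> a)) ~ (List a -> b)  [subst: {-} | 3 pending]
  -> decompose arrow: push (d -> b)~List a, (Bool -> a)~b
step 2: unify (d -> b) ~ List a  [subst: {-} | 4 pending]
  clash: (d -> b) vs List a

Answer: FAIL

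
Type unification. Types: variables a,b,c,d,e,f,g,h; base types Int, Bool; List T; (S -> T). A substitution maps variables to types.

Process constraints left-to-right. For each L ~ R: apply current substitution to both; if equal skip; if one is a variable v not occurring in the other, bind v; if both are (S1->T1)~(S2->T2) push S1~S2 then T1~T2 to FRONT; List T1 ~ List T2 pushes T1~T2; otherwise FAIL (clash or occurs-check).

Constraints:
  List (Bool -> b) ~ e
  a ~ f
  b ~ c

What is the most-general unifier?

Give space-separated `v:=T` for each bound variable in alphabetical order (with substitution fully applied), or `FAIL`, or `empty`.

step 1: unify List (Bool -> b) ~ e  [subst: {-} | 2 pending]
  bind e := List (Bool -> b)
step 2: unify a ~ f  [subst: {e:=List (Bool -> b)} | 1 pending]
  bind a := f
step 3: unify b ~ c  [subst: {e:=List (Bool -> b), a:=f} | 0 pending]
  bind b := c

Answer: a:=f b:=c e:=List (Bool -> c)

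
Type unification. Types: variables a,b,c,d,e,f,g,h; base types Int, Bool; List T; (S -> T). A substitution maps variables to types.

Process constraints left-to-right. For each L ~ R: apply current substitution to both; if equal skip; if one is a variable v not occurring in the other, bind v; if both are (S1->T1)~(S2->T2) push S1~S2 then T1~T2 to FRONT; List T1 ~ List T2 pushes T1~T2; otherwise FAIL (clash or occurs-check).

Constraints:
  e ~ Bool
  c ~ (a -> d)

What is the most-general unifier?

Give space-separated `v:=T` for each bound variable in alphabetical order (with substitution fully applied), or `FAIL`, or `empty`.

Answer: c:=(a -> d) e:=Bool

Derivation:
step 1: unify e ~ Bool  [subst: {-} | 1 pending]
  bind e := Bool
step 2: unify c ~ (a -> d)  [subst: {e:=Bool} | 0 pending]
  bind c := (a -> d)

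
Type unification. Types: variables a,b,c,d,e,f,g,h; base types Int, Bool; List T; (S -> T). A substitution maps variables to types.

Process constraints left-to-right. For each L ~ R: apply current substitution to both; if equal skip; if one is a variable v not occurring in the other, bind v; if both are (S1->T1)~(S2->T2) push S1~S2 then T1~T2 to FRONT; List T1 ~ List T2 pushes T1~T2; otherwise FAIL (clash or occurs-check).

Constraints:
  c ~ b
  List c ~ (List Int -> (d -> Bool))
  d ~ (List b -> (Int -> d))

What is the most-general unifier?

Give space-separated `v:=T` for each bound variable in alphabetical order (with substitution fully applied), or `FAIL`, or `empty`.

Answer: FAIL

Derivation:
step 1: unify c ~ b  [subst: {-} | 2 pending]
  bind c := b
step 2: unify List b ~ (List Int -> (d -> Bool))  [subst: {c:=b} | 1 pending]
  clash: List b vs (List Int -> (d -> Bool))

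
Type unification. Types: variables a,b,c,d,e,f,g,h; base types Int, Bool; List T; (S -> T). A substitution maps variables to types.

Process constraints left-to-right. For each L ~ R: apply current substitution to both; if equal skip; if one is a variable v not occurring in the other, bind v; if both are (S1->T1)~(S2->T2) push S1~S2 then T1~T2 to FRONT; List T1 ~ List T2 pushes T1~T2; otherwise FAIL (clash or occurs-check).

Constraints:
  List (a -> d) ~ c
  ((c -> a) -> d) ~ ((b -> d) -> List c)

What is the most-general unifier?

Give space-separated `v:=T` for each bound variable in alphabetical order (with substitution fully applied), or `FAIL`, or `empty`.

step 1: unify List (a -> d) ~ c  [subst: {-} | 1 pending]
  bind c := List (a -> d)
step 2: unify ((List (a -> d) -> a) -> d) ~ ((b -> d) -> List List (a -> d))  [subst: {c:=List (a -> d)} | 0 pending]
  -> decompose arrow: push (List (a -> d) -> a)~(b -> d), d~List List (a -> d)
step 3: unify (List (a -> d) -> a) ~ (b -> d)  [subst: {c:=List (a -> d)} | 1 pending]
  -> decompose arrow: push List (a -> d)~b, a~d
step 4: unify List (a -> d) ~ b  [subst: {c:=List (a -> d)} | 2 pending]
  bind b := List (a -> d)
step 5: unify a ~ d  [subst: {c:=List (a -> d), b:=List (a -> d)} | 1 pending]
  bind a := d
step 6: unify d ~ List List (d -> d)  [subst: {c:=List (a -> d), b:=List (a -> d), a:=d} | 0 pending]
  occurs-check fail: d in List List (d -> d)

Answer: FAIL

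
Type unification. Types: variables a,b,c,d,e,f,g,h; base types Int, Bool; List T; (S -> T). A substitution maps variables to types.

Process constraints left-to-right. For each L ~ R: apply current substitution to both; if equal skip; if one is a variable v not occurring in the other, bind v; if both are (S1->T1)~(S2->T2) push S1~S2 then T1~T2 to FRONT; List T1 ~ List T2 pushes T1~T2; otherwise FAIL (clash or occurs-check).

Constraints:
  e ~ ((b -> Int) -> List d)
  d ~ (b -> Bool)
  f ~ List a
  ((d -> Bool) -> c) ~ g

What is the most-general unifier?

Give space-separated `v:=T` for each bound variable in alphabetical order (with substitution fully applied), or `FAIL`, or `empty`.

step 1: unify e ~ ((b -> Int) -> List d)  [subst: {-} | 3 pending]
  bind e := ((b -> Int) -> List d)
step 2: unify d ~ (b -> Bool)  [subst: {e:=((b -> Int) -> List d)} | 2 pending]
  bind d := (b -> Bool)
step 3: unify f ~ List a  [subst: {e:=((b -> Int) -> List d), d:=(b -> Bool)} | 1 pending]
  bind f := List a
step 4: unify (((b -> Bool) -> Bool) -> c) ~ g  [subst: {e:=((b -> Int) -> List d), d:=(b -> Bool), f:=List a} | 0 pending]
  bind g := (((b -> Bool) -> Bool) -> c)

Answer: d:=(b -> Bool) e:=((b -> Int) -> List (b -> Bool)) f:=List a g:=(((b -> Bool) -> Bool) -> c)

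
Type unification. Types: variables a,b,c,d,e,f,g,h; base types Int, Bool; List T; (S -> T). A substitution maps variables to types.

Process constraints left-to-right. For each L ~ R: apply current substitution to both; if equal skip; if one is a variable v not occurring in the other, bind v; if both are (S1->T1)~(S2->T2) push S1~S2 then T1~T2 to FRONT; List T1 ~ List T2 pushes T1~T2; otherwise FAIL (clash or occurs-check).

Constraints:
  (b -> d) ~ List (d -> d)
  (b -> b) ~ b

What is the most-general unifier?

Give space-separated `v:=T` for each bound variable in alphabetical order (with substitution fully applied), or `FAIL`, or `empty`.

step 1: unify (b -> d) ~ List (d -> d)  [subst: {-} | 1 pending]
  clash: (b -> d) vs List (d -> d)

Answer: FAIL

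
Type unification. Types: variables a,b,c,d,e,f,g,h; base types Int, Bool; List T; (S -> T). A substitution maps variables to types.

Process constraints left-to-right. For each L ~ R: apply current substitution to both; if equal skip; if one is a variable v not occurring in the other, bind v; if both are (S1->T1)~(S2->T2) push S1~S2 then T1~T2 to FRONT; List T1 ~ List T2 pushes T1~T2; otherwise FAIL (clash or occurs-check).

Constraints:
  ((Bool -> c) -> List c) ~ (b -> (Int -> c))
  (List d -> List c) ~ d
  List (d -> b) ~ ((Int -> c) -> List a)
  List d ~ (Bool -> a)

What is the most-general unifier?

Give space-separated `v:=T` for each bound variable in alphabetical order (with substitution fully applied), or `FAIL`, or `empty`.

Answer: FAIL

Derivation:
step 1: unify ((Bool -> c) -> List c) ~ (b -> (Int -> c))  [subst: {-} | 3 pending]
  -> decompose arrow: push (Bool -> c)~b, List c~(Int -> c)
step 2: unify (Bool -> c) ~ b  [subst: {-} | 4 pending]
  bind b := (Bool -> c)
step 3: unify List c ~ (Int -> c)  [subst: {b:=(Bool -> c)} | 3 pending]
  clash: List c vs (Int -> c)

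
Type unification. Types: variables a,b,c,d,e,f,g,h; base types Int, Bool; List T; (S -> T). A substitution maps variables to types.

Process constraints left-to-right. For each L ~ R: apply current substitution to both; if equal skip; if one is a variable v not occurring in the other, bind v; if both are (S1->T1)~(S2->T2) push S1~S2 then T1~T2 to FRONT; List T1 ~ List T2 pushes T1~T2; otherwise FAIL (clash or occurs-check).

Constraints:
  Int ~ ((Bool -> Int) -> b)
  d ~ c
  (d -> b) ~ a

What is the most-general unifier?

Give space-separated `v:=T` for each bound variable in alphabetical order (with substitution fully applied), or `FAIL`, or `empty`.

step 1: unify Int ~ ((Bool -> Int) -> b)  [subst: {-} | 2 pending]
  clash: Int vs ((Bool -> Int) -> b)

Answer: FAIL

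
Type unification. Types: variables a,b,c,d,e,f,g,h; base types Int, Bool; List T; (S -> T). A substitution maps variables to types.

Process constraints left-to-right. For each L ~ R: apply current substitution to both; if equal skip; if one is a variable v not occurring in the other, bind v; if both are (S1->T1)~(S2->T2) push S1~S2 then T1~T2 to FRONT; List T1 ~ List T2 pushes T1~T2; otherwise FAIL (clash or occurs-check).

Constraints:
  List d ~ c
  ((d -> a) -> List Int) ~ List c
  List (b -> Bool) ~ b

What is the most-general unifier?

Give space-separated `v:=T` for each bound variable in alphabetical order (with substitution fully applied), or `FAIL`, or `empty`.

Answer: FAIL

Derivation:
step 1: unify List d ~ c  [subst: {-} | 2 pending]
  bind c := List d
step 2: unify ((d -> a) -> List Int) ~ List List d  [subst: {c:=List d} | 1 pending]
  clash: ((d -> a) -> List Int) vs List List d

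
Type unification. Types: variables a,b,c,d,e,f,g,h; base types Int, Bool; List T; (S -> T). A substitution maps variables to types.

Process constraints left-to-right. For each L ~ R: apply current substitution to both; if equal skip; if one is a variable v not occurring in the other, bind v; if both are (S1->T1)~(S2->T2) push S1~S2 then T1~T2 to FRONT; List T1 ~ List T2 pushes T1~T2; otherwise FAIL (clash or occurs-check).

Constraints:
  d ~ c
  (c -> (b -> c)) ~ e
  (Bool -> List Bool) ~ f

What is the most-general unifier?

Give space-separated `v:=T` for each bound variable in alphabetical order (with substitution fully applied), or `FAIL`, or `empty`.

step 1: unify d ~ c  [subst: {-} | 2 pending]
  bind d := c
step 2: unify (c -> (b -> c)) ~ e  [subst: {d:=c} | 1 pending]
  bind e := (c -> (b -> c))
step 3: unify (Bool -> List Bool) ~ f  [subst: {d:=c, e:=(c -> (b -> c))} | 0 pending]
  bind f := (Bool -> List Bool)

Answer: d:=c e:=(c -> (b -> c)) f:=(Bool -> List Bool)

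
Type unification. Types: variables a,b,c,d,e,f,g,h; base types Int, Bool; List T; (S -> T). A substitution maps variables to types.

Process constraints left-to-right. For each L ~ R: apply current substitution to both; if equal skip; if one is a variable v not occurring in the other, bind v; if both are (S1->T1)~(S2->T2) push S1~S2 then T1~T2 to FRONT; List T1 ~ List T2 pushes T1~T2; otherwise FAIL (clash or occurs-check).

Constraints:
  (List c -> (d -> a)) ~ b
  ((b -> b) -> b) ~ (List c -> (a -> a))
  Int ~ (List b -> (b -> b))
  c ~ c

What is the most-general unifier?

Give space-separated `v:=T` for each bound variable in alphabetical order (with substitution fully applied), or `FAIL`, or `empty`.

Answer: FAIL

Derivation:
step 1: unify (List c -> (d -> a)) ~ b  [subst: {-} | 3 pending]
  bind b := (List c -> (d -> a))
step 2: unify (((List c -> (d -> a)) -> (List c -> (d -> a))) -> (List c -> (d -> a))) ~ (List c -> (a -> a))  [subst: {b:=(List c -> (d -> a))} | 2 pending]
  -> decompose arrow: push ((List c -> (d -> a)) -> (List c -> (d -> a)))~List c, (List c -> (d -> a))~(a -> a)
step 3: unify ((List c -> (d -> a)) -> (List c -> (d -> a))) ~ List c  [subst: {b:=(List c -> (d -> a))} | 3 pending]
  clash: ((List c -> (d -> a)) -> (List c -> (d -> a))) vs List c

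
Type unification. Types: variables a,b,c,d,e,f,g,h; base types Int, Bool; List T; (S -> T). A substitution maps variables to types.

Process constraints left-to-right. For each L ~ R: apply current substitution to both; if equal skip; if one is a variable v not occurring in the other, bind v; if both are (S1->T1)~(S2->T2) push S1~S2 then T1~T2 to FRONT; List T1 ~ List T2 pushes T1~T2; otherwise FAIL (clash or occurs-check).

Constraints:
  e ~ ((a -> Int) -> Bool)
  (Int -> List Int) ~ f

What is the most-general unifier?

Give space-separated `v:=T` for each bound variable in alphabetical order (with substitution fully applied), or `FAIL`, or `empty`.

Answer: e:=((a -> Int) -> Bool) f:=(Int -> List Int)

Derivation:
step 1: unify e ~ ((a -> Int) -> Bool)  [subst: {-} | 1 pending]
  bind e := ((a -> Int) -> Bool)
step 2: unify (Int -> List Int) ~ f  [subst: {e:=((a -> Int) -> Bool)} | 0 pending]
  bind f := (Int -> List Int)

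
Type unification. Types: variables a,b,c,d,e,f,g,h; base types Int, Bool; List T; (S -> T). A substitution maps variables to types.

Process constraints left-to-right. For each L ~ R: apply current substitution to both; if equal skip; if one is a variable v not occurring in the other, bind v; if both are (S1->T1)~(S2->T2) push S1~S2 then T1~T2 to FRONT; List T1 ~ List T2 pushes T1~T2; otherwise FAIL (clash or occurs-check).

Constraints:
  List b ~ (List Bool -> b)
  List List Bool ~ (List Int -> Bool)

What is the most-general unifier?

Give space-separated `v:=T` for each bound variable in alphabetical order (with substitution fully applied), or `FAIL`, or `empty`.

step 1: unify List b ~ (List Bool -> b)  [subst: {-} | 1 pending]
  clash: List b vs (List Bool -> b)

Answer: FAIL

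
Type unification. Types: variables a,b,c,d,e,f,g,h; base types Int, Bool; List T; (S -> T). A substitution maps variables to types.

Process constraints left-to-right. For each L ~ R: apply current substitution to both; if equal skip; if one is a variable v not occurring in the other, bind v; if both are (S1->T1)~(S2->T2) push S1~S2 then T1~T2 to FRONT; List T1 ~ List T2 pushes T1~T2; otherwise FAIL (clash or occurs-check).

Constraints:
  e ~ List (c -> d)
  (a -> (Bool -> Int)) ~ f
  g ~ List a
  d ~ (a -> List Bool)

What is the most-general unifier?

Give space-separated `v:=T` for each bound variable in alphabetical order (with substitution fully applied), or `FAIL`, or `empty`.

step 1: unify e ~ List (c -> d)  [subst: {-} | 3 pending]
  bind e := List (c -> d)
step 2: unify (a -> (Bool -> Int)) ~ f  [subst: {e:=List (c -> d)} | 2 pending]
  bind f := (a -> (Bool -> Int))
step 3: unify g ~ List a  [subst: {e:=List (c -> d), f:=(a -> (Bool -> Int))} | 1 pending]
  bind g := List a
step 4: unify d ~ (a -> List Bool)  [subst: {e:=List (c -> d), f:=(a -> (Bool -> Int)), g:=List a} | 0 pending]
  bind d := (a -> List Bool)

Answer: d:=(a -> List Bool) e:=List (c -> (a -> List Bool)) f:=(a -> (Bool -> Int)) g:=List a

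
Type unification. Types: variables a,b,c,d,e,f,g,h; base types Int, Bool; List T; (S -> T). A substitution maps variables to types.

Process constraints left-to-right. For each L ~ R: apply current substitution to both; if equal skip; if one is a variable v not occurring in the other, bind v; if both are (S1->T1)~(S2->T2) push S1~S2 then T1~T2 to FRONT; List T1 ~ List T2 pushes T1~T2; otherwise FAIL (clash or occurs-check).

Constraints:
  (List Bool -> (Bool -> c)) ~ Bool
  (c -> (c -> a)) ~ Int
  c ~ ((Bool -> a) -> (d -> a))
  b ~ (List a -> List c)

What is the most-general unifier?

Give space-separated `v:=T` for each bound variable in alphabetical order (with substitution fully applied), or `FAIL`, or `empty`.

Answer: FAIL

Derivation:
step 1: unify (List Bool -> (Bool -> c)) ~ Bool  [subst: {-} | 3 pending]
  clash: (List Bool -> (Bool -> c)) vs Bool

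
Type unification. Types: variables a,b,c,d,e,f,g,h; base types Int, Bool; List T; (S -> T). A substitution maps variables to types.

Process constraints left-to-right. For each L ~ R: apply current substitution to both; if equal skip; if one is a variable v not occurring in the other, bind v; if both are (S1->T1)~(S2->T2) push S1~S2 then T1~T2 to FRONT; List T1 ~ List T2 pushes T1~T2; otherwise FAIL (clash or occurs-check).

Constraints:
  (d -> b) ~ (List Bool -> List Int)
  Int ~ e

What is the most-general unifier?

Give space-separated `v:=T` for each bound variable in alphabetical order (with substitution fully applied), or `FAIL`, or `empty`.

Answer: b:=List Int d:=List Bool e:=Int

Derivation:
step 1: unify (d -> b) ~ (List Bool -> List Int)  [subst: {-} | 1 pending]
  -> decompose arrow: push d~List Bool, b~List Int
step 2: unify d ~ List Bool  [subst: {-} | 2 pending]
  bind d := List Bool
step 3: unify b ~ List Int  [subst: {d:=List Bool} | 1 pending]
  bind b := List Int
step 4: unify Int ~ e  [subst: {d:=List Bool, b:=List Int} | 0 pending]
  bind e := Int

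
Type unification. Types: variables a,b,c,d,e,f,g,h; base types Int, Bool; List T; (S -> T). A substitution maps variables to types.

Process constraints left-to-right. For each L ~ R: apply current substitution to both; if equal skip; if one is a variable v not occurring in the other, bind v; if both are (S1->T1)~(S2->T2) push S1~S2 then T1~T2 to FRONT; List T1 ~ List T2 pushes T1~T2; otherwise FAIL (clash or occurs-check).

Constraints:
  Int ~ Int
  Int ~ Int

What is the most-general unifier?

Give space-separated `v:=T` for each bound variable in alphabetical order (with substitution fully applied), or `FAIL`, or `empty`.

Answer: empty

Derivation:
step 1: unify Int ~ Int  [subst: {-} | 1 pending]
  -> identical, skip
step 2: unify Int ~ Int  [subst: {-} | 0 pending]
  -> identical, skip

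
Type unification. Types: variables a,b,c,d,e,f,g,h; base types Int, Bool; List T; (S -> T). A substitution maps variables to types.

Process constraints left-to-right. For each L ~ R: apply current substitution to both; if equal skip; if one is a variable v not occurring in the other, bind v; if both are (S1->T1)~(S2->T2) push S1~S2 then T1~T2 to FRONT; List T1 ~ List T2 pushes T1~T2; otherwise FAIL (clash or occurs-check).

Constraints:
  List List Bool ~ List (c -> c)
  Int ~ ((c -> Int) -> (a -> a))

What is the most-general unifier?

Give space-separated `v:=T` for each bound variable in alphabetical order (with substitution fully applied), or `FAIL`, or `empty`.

step 1: unify List List Bool ~ List (c -> c)  [subst: {-} | 1 pending]
  -> decompose List: push List Bool~(c -> c)
step 2: unify List Bool ~ (c -> c)  [subst: {-} | 1 pending]
  clash: List Bool vs (c -> c)

Answer: FAIL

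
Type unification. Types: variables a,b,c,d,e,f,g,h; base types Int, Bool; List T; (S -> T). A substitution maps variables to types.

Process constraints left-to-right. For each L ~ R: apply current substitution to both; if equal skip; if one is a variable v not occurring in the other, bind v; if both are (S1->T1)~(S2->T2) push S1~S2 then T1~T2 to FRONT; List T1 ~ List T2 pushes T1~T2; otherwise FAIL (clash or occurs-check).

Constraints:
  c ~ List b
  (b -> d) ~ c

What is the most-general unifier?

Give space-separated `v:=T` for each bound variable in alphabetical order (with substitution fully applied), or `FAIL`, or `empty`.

Answer: FAIL

Derivation:
step 1: unify c ~ List b  [subst: {-} | 1 pending]
  bind c := List b
step 2: unify (b -> d) ~ List b  [subst: {c:=List b} | 0 pending]
  clash: (b -> d) vs List b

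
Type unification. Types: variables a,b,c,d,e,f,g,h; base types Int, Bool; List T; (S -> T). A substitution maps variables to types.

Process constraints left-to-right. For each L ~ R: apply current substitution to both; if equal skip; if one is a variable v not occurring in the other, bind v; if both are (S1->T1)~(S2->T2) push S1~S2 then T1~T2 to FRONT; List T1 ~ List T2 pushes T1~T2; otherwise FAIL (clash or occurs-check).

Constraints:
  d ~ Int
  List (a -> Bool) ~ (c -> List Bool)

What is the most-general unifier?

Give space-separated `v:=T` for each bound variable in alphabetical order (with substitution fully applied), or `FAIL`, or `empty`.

step 1: unify d ~ Int  [subst: {-} | 1 pending]
  bind d := Int
step 2: unify List (a -> Bool) ~ (c -> List Bool)  [subst: {d:=Int} | 0 pending]
  clash: List (a -> Bool) vs (c -> List Bool)

Answer: FAIL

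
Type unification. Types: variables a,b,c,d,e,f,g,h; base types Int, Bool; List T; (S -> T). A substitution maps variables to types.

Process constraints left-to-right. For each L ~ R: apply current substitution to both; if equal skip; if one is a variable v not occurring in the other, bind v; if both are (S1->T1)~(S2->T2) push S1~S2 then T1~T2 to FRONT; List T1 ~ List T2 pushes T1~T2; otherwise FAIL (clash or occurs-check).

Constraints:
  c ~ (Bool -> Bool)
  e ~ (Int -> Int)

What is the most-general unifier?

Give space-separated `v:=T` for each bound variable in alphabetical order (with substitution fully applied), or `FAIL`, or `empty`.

Answer: c:=(Bool -> Bool) e:=(Int -> Int)

Derivation:
step 1: unify c ~ (Bool -> Bool)  [subst: {-} | 1 pending]
  bind c := (Bool -> Bool)
step 2: unify e ~ (Int -> Int)  [subst: {c:=(Bool -> Bool)} | 0 pending]
  bind e := (Int -> Int)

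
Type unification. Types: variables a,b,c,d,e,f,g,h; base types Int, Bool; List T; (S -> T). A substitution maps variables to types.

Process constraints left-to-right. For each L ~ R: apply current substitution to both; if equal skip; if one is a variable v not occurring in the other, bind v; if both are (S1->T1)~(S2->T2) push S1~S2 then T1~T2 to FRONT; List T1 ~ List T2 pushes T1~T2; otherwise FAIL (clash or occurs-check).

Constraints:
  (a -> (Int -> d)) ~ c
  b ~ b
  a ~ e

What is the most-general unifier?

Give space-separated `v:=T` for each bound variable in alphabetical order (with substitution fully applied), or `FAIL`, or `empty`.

step 1: unify (a -> (Int -> d)) ~ c  [subst: {-} | 2 pending]
  bind c := (a -> (Int -> d))
step 2: unify b ~ b  [subst: {c:=(a -> (Int -> d))} | 1 pending]
  -> identical, skip
step 3: unify a ~ e  [subst: {c:=(a -> (Int -> d))} | 0 pending]
  bind a := e

Answer: a:=e c:=(e -> (Int -> d))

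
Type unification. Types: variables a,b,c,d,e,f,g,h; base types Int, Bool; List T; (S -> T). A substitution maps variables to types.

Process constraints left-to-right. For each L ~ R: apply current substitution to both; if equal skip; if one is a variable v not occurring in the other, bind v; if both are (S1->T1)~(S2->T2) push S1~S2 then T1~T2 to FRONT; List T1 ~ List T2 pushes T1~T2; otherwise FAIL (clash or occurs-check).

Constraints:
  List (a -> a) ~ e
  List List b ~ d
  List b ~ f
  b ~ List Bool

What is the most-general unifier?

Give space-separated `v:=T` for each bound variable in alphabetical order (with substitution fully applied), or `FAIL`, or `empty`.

Answer: b:=List Bool d:=List List List Bool e:=List (a -> a) f:=List List Bool

Derivation:
step 1: unify List (a -> a) ~ e  [subst: {-} | 3 pending]
  bind e := List (a -> a)
step 2: unify List List b ~ d  [subst: {e:=List (a -> a)} | 2 pending]
  bind d := List List b
step 3: unify List b ~ f  [subst: {e:=List (a -> a), d:=List List b} | 1 pending]
  bind f := List b
step 4: unify b ~ List Bool  [subst: {e:=List (a -> a), d:=List List b, f:=List b} | 0 pending]
  bind b := List Bool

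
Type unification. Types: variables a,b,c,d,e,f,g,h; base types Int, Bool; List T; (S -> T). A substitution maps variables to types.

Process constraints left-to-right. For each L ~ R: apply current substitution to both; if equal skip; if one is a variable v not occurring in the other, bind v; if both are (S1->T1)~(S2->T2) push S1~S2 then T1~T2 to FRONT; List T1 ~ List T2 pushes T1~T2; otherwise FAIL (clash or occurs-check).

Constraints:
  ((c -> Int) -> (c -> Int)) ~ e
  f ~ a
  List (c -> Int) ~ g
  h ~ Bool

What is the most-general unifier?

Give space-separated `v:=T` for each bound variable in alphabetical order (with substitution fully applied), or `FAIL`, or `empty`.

Answer: e:=((c -> Int) -> (c -> Int)) f:=a g:=List (c -> Int) h:=Bool

Derivation:
step 1: unify ((c -> Int) -> (c -> Int)) ~ e  [subst: {-} | 3 pending]
  bind e := ((c -> Int) -> (c -> Int))
step 2: unify f ~ a  [subst: {e:=((c -> Int) -> (c -> Int))} | 2 pending]
  bind f := a
step 3: unify List (c -> Int) ~ g  [subst: {e:=((c -> Int) -> (c -> Int)), f:=a} | 1 pending]
  bind g := List (c -> Int)
step 4: unify h ~ Bool  [subst: {e:=((c -> Int) -> (c -> Int)), f:=a, g:=List (c -> Int)} | 0 pending]
  bind h := Bool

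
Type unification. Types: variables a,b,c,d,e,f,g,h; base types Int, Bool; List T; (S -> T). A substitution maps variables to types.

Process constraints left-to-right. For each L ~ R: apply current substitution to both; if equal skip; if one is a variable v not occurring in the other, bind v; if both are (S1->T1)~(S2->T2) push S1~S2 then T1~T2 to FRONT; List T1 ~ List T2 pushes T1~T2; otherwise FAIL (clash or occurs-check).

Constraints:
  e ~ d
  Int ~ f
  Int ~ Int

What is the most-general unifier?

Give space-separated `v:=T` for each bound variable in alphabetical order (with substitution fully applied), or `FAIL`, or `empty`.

step 1: unify e ~ d  [subst: {-} | 2 pending]
  bind e := d
step 2: unify Int ~ f  [subst: {e:=d} | 1 pending]
  bind f := Int
step 3: unify Int ~ Int  [subst: {e:=d, f:=Int} | 0 pending]
  -> identical, skip

Answer: e:=d f:=Int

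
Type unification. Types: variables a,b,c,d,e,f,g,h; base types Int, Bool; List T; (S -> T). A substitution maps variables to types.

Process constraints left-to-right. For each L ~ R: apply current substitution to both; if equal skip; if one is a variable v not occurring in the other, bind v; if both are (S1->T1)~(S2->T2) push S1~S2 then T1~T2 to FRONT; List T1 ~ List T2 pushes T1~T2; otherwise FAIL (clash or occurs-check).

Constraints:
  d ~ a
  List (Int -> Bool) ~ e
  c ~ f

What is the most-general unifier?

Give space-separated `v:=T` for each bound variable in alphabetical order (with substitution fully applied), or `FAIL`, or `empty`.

step 1: unify d ~ a  [subst: {-} | 2 pending]
  bind d := a
step 2: unify List (Int -> Bool) ~ e  [subst: {d:=a} | 1 pending]
  bind e := List (Int -> Bool)
step 3: unify c ~ f  [subst: {d:=a, e:=List (Int -> Bool)} | 0 pending]
  bind c := f

Answer: c:=f d:=a e:=List (Int -> Bool)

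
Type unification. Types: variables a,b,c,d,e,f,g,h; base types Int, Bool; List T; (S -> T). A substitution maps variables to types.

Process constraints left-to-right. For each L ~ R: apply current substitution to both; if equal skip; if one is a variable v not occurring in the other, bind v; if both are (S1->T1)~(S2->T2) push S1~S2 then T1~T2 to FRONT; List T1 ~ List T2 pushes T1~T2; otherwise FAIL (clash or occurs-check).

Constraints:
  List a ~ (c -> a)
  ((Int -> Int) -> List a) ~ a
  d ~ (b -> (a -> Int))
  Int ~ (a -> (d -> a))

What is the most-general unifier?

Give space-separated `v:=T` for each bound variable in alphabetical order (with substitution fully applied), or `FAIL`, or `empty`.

Answer: FAIL

Derivation:
step 1: unify List a ~ (c -> a)  [subst: {-} | 3 pending]
  clash: List a vs (c -> a)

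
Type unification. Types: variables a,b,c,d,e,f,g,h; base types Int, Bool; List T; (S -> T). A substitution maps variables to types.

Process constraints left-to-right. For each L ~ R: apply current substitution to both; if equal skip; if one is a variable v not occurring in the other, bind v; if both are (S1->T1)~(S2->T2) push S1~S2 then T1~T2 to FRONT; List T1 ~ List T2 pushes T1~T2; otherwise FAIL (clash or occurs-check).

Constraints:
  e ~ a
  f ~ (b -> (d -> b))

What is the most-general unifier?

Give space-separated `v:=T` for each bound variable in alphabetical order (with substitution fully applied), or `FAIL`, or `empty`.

step 1: unify e ~ a  [subst: {-} | 1 pending]
  bind e := a
step 2: unify f ~ (b -> (d -> b))  [subst: {e:=a} | 0 pending]
  bind f := (b -> (d -> b))

Answer: e:=a f:=(b -> (d -> b))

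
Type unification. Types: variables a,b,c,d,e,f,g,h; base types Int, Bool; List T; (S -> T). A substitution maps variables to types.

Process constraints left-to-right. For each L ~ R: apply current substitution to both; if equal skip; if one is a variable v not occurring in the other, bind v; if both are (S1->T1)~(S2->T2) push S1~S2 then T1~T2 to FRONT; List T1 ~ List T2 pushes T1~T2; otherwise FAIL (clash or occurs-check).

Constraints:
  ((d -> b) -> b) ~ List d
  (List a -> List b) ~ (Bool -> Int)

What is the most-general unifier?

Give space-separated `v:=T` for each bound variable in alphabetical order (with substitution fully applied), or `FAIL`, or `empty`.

step 1: unify ((d -> b) -> b) ~ List d  [subst: {-} | 1 pending]
  clash: ((d -> b) -> b) vs List d

Answer: FAIL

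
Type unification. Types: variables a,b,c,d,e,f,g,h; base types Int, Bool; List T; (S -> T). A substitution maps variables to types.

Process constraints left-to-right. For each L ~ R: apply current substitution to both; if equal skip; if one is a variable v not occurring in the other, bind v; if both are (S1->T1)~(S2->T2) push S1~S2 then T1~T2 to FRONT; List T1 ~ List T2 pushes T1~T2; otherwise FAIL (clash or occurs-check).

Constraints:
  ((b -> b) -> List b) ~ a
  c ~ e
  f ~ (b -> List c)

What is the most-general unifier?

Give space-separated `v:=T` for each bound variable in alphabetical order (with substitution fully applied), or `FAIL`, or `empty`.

step 1: unify ((b -> b) -> List b) ~ a  [subst: {-} | 2 pending]
  bind a := ((b -> b) -> List b)
step 2: unify c ~ e  [subst: {a:=((b -> b) -> List b)} | 1 pending]
  bind c := e
step 3: unify f ~ (b -> List e)  [subst: {a:=((b -> b) -> List b), c:=e} | 0 pending]
  bind f := (b -> List e)

Answer: a:=((b -> b) -> List b) c:=e f:=(b -> List e)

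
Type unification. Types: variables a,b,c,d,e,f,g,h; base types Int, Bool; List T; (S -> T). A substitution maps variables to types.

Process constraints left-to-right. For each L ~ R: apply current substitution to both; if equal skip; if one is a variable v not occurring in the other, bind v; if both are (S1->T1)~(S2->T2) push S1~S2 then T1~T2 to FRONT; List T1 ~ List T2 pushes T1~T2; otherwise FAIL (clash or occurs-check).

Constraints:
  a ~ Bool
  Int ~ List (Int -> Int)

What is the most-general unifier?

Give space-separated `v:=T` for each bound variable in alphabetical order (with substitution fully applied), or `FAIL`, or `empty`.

step 1: unify a ~ Bool  [subst: {-} | 1 pending]
  bind a := Bool
step 2: unify Int ~ List (Int -> Int)  [subst: {a:=Bool} | 0 pending]
  clash: Int vs List (Int -> Int)

Answer: FAIL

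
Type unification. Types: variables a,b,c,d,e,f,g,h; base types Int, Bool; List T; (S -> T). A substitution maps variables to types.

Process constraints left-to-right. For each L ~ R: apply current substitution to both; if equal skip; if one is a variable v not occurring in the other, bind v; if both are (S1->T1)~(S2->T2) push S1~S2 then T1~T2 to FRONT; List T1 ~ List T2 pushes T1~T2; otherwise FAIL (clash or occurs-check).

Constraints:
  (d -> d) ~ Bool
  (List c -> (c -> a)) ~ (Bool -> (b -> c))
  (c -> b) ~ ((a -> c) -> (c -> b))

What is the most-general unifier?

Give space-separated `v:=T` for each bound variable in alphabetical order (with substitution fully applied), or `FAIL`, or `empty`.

step 1: unify (d -> d) ~ Bool  [subst: {-} | 2 pending]
  clash: (d -> d) vs Bool

Answer: FAIL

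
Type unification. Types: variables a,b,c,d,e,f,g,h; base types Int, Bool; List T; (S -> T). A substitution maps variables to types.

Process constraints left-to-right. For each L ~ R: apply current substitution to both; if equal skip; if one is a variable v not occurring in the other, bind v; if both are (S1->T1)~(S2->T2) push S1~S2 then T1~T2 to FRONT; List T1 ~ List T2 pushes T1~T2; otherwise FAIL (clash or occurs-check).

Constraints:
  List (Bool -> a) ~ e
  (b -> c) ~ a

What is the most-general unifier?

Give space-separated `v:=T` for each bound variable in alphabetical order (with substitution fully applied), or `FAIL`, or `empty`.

Answer: a:=(b -> c) e:=List (Bool -> (b -> c))

Derivation:
step 1: unify List (Bool -> a) ~ e  [subst: {-} | 1 pending]
  bind e := List (Bool -> a)
step 2: unify (b -> c) ~ a  [subst: {e:=List (Bool -> a)} | 0 pending]
  bind a := (b -> c)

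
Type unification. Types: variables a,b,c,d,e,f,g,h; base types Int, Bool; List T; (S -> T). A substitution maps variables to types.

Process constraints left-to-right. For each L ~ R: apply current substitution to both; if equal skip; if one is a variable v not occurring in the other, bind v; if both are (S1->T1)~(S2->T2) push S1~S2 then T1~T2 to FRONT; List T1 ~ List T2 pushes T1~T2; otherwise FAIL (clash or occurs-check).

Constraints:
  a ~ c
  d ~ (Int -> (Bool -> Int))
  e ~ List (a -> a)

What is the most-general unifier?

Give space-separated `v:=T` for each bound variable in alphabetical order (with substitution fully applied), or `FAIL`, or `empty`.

Answer: a:=c d:=(Int -> (Bool -> Int)) e:=List (c -> c)

Derivation:
step 1: unify a ~ c  [subst: {-} | 2 pending]
  bind a := c
step 2: unify d ~ (Int -> (Bool -> Int))  [subst: {a:=c} | 1 pending]
  bind d := (Int -> (Bool -> Int))
step 3: unify e ~ List (c -> c)  [subst: {a:=c, d:=(Int -> (Bool -> Int))} | 0 pending]
  bind e := List (c -> c)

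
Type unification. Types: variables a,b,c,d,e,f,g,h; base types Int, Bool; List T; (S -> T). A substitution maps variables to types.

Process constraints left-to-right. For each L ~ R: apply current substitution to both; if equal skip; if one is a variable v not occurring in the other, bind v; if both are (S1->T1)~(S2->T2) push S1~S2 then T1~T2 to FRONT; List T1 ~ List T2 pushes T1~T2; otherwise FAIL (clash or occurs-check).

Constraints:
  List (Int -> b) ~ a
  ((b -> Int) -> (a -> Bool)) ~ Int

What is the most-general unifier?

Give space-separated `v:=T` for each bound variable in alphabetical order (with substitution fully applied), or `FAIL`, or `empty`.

step 1: unify List (Int -> b) ~ a  [subst: {-} | 1 pending]
  bind a := List (Int -> b)
step 2: unify ((b -> Int) -> (List (Int -> b) -> Bool)) ~ Int  [subst: {a:=List (Int -> b)} | 0 pending]
  clash: ((b -> Int) -> (List (Int -> b) -> Bool)) vs Int

Answer: FAIL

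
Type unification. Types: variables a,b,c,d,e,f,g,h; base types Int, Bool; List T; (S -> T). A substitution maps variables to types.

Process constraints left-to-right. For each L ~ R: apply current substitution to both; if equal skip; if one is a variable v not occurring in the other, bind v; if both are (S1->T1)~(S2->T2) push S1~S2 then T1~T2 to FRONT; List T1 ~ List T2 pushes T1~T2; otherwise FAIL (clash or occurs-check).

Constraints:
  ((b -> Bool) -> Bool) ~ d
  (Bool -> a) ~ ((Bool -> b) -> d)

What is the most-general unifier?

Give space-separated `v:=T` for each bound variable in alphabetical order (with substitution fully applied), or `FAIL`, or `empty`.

Answer: FAIL

Derivation:
step 1: unify ((b -> Bool) -> Bool) ~ d  [subst: {-} | 1 pending]
  bind d := ((b -> Bool) -> Bool)
step 2: unify (Bool -> a) ~ ((Bool -> b) -> ((b -> Bool) -> Bool))  [subst: {d:=((b -> Bool) -> Bool)} | 0 pending]
  -> decompose arrow: push Bool~(Bool -> b), a~((b -> Bool) -> Bool)
step 3: unify Bool ~ (Bool -> b)  [subst: {d:=((b -> Bool) -> Bool)} | 1 pending]
  clash: Bool vs (Bool -> b)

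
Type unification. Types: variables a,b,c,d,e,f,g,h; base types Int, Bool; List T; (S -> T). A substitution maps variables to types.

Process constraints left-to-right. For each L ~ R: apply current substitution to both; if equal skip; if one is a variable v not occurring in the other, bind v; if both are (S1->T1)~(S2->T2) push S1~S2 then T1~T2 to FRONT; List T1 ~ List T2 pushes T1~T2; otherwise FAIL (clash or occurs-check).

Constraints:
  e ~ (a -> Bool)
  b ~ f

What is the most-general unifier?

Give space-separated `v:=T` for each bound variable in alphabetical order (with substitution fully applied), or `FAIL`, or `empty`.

step 1: unify e ~ (a -> Bool)  [subst: {-} | 1 pending]
  bind e := (a -> Bool)
step 2: unify b ~ f  [subst: {e:=(a -> Bool)} | 0 pending]
  bind b := f

Answer: b:=f e:=(a -> Bool)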